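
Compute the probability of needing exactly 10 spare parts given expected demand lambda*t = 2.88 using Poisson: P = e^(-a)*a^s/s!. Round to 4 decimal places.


a = 2.88, s = 10
e^(-a) = e^(-2.88) = 0.0561
a^s = 2.88^10 = 39257.7023
s! = 3628800
P = 0.0561 * 39257.7023 / 3628800
P = 0.0006

0.0006


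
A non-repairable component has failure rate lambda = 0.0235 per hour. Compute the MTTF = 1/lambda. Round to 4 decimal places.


lambda = 0.0235
MTTF = 1 / 0.0235
MTTF = 42.5532

42.5532


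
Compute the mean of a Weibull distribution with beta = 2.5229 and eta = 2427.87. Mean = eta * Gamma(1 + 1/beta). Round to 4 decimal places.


beta = 2.5229, eta = 2427.87
1/beta = 0.3964
1 + 1/beta = 1.3964
Gamma(1.3964) = 0.8875
Mean = 2427.87 * 0.8875
Mean = 2154.6559

2154.6559


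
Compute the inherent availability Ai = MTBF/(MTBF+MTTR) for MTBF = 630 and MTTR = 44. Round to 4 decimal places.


MTBF = 630
MTTR = 44
MTBF + MTTR = 674
Ai = 630 / 674
Ai = 0.9347

0.9347


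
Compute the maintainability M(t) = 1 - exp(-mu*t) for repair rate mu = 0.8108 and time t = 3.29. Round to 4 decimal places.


mu = 0.8108, t = 3.29
mu * t = 0.8108 * 3.29 = 2.6675
exp(-2.6675) = 0.0694
M(t) = 1 - 0.0694
M(t) = 0.9306

0.9306


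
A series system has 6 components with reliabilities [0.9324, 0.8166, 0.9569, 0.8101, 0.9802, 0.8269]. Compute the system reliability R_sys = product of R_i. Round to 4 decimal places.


Components: [0.9324, 0.8166, 0.9569, 0.8101, 0.9802, 0.8269]
After component 1 (R=0.9324): product = 0.9324
After component 2 (R=0.8166): product = 0.7614
After component 3 (R=0.9569): product = 0.7286
After component 4 (R=0.8101): product = 0.5902
After component 5 (R=0.9802): product = 0.5785
After component 6 (R=0.8269): product = 0.4784
R_sys = 0.4784

0.4784


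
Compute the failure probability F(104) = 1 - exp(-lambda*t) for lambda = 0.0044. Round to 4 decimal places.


lambda = 0.0044, t = 104
lambda * t = 0.4576
exp(-0.4576) = 0.6328
F(t) = 1 - 0.6328
F(t) = 0.3672

0.3672


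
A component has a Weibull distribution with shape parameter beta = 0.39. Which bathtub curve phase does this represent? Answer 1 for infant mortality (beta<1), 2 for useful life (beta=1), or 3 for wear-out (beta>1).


beta = 0.39
Compare beta to 1:
beta < 1 => infant mortality (phase 1)
beta = 1 => useful life (phase 2)
beta > 1 => wear-out (phase 3)
Since beta = 0.39, this is infant mortality (decreasing failure rate)
Phase = 1

1


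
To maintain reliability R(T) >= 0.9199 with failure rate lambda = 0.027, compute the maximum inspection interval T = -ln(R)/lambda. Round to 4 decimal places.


R_target = 0.9199
lambda = 0.027
-ln(0.9199) = 0.0835
T = 0.0835 / 0.027
T = 3.0922

3.0922


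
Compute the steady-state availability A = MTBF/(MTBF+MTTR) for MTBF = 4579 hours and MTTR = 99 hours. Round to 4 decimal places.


MTBF = 4579
MTTR = 99
MTBF + MTTR = 4678
A = 4579 / 4678
A = 0.9788

0.9788


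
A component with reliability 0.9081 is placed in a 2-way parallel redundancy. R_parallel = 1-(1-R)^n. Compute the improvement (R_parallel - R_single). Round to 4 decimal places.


R_single = 0.9081, n = 2
1 - R_single = 0.0919
(1 - R_single)^n = 0.0919^2 = 0.0084
R_parallel = 1 - 0.0084 = 0.9916
Improvement = 0.9916 - 0.9081
Improvement = 0.0835

0.0835


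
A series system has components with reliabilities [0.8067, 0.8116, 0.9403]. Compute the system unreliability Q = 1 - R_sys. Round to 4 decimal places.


Components: [0.8067, 0.8116, 0.9403]
After component 1: product = 0.8067
After component 2: product = 0.6547
After component 3: product = 0.6156
R_sys = 0.6156
Q = 1 - 0.6156 = 0.3844

0.3844


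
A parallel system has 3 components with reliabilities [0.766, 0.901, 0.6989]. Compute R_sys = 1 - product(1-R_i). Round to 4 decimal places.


Components: [0.766, 0.901, 0.6989]
(1 - 0.766) = 0.234, running product = 0.234
(1 - 0.901) = 0.099, running product = 0.0232
(1 - 0.6989) = 0.3011, running product = 0.007
Product of (1-R_i) = 0.007
R_sys = 1 - 0.007 = 0.993

0.993


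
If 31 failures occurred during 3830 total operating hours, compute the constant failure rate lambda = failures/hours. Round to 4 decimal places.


failures = 31
total_hours = 3830
lambda = 31 / 3830
lambda = 0.0081

0.0081


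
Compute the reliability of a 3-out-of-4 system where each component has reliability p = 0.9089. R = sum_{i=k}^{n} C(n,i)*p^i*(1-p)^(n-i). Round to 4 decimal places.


k = 3, n = 4, p = 0.9089
i=3: C(4,3)=4 * 0.9089^3 * 0.0911^1 = 0.2736
i=4: C(4,4)=1 * 0.9089^4 * 0.0911^0 = 0.6824
R = sum of terms = 0.956

0.956


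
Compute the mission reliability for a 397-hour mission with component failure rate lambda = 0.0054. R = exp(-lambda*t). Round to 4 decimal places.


lambda = 0.0054
mission_time = 397
lambda * t = 0.0054 * 397 = 2.1438
R = exp(-2.1438)
R = 0.1172

0.1172


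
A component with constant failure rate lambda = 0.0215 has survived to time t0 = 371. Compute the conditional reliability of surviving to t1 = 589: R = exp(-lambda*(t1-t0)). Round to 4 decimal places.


lambda = 0.0215
t0 = 371, t1 = 589
t1 - t0 = 218
lambda * (t1-t0) = 0.0215 * 218 = 4.687
R = exp(-4.687)
R = 0.0092

0.0092


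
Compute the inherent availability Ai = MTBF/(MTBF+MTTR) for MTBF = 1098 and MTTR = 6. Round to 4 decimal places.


MTBF = 1098
MTTR = 6
MTBF + MTTR = 1104
Ai = 1098 / 1104
Ai = 0.9946

0.9946


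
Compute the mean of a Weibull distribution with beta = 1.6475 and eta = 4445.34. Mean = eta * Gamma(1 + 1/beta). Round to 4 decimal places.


beta = 1.6475, eta = 4445.34
1/beta = 0.607
1 + 1/beta = 1.607
Gamma(1.607) = 0.8943
Mean = 4445.34 * 0.8943
Mean = 3975.5588

3975.5588


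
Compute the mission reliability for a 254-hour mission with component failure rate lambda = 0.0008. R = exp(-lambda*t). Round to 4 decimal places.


lambda = 0.0008
mission_time = 254
lambda * t = 0.0008 * 254 = 0.2032
R = exp(-0.2032)
R = 0.8161

0.8161


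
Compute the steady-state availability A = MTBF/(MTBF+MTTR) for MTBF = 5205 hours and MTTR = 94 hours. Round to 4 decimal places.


MTBF = 5205
MTTR = 94
MTBF + MTTR = 5299
A = 5205 / 5299
A = 0.9823

0.9823


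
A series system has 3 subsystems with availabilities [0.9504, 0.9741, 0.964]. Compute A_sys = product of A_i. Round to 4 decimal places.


Subsystems: [0.9504, 0.9741, 0.964]
After subsystem 1 (A=0.9504): product = 0.9504
After subsystem 2 (A=0.9741): product = 0.9258
After subsystem 3 (A=0.964): product = 0.8925
A_sys = 0.8925

0.8925


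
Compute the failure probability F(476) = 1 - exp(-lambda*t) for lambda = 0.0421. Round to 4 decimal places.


lambda = 0.0421, t = 476
lambda * t = 20.0396
exp(-20.0396) = 0.0
F(t) = 1 - 0.0
F(t) = 1.0

1.0


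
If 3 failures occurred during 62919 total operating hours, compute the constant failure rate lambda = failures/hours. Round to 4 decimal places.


failures = 3
total_hours = 62919
lambda = 3 / 62919
lambda = 0.0

0.0


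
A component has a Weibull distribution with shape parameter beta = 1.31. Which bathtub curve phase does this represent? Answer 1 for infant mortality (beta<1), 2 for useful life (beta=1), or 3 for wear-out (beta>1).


beta = 1.31
Compare beta to 1:
beta < 1 => infant mortality (phase 1)
beta = 1 => useful life (phase 2)
beta > 1 => wear-out (phase 3)
Since beta = 1.31, this is wear-out (increasing failure rate)
Phase = 3

3


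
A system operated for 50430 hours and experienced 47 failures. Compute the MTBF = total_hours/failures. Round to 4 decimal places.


total_hours = 50430
failures = 47
MTBF = 50430 / 47
MTBF = 1072.9787

1072.9787


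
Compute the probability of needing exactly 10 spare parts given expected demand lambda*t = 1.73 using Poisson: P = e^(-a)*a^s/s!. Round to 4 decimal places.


a = 1.73, s = 10
e^(-a) = e^(-1.73) = 0.1773
a^s = 1.73^10 = 240.1381
s! = 3628800
P = 0.1773 * 240.1381 / 3628800
P = 0.0

0.0


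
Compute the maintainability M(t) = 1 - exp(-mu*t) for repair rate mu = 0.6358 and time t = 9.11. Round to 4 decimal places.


mu = 0.6358, t = 9.11
mu * t = 0.6358 * 9.11 = 5.7921
exp(-5.7921) = 0.0031
M(t) = 1 - 0.0031
M(t) = 0.9969

0.9969


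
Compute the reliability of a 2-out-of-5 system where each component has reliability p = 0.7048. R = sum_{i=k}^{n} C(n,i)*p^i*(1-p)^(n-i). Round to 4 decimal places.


k = 2, n = 5, p = 0.7048
i=2: C(5,2)=10 * 0.7048^2 * 0.2952^3 = 0.1278
i=3: C(5,3)=10 * 0.7048^3 * 0.2952^2 = 0.3051
i=4: C(5,4)=5 * 0.7048^4 * 0.2952^1 = 0.3642
i=5: C(5,5)=1 * 0.7048^5 * 0.2952^0 = 0.1739
R = sum of terms = 0.971

0.971


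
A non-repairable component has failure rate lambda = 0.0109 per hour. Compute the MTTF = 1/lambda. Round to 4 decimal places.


lambda = 0.0109
MTTF = 1 / 0.0109
MTTF = 91.7431

91.7431


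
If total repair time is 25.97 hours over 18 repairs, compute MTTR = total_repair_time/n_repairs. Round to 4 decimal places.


total_repair_time = 25.97
n_repairs = 18
MTTR = 25.97 / 18
MTTR = 1.4428

1.4428


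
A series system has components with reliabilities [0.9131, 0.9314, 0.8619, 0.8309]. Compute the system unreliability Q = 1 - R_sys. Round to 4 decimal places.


Components: [0.9131, 0.9314, 0.8619, 0.8309]
After component 1: product = 0.9131
After component 2: product = 0.8505
After component 3: product = 0.733
After component 4: product = 0.6091
R_sys = 0.6091
Q = 1 - 0.6091 = 0.3909

0.3909


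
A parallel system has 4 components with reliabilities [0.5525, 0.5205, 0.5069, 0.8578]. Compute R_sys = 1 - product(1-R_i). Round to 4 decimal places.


Components: [0.5525, 0.5205, 0.5069, 0.8578]
(1 - 0.5525) = 0.4475, running product = 0.4475
(1 - 0.5205) = 0.4795, running product = 0.2146
(1 - 0.5069) = 0.4931, running product = 0.1058
(1 - 0.8578) = 0.1422, running product = 0.015
Product of (1-R_i) = 0.015
R_sys = 1 - 0.015 = 0.985

0.985


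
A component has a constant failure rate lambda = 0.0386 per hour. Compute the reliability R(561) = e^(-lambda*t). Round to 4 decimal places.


lambda = 0.0386
t = 561
lambda * t = 21.6546
R(t) = e^(-21.6546)
R(t) = 0.0

0.0


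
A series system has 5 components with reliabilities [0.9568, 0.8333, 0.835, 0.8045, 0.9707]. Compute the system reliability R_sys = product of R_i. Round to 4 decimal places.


Components: [0.9568, 0.8333, 0.835, 0.8045, 0.9707]
After component 1 (R=0.9568): product = 0.9568
After component 2 (R=0.8333): product = 0.7973
After component 3 (R=0.835): product = 0.6657
After component 4 (R=0.8045): product = 0.5356
After component 5 (R=0.9707): product = 0.5199
R_sys = 0.5199

0.5199


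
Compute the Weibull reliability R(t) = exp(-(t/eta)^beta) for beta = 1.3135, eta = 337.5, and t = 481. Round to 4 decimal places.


beta = 1.3135, eta = 337.5, t = 481
t/eta = 481 / 337.5 = 1.4252
(t/eta)^beta = 1.4252^1.3135 = 1.5926
R(t) = exp(-1.5926)
R(t) = 0.2034

0.2034


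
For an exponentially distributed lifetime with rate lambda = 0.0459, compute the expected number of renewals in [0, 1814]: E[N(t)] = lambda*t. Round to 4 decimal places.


lambda = 0.0459
t = 1814
E[N(t)] = lambda * t
E[N(t)] = 0.0459 * 1814
E[N(t)] = 83.2626

83.2626


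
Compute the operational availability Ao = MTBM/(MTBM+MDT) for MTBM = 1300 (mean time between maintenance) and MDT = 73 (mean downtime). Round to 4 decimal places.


MTBM = 1300
MDT = 73
MTBM + MDT = 1373
Ao = 1300 / 1373
Ao = 0.9468

0.9468


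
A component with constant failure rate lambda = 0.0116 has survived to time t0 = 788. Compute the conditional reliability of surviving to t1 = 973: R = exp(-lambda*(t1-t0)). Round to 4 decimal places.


lambda = 0.0116
t0 = 788, t1 = 973
t1 - t0 = 185
lambda * (t1-t0) = 0.0116 * 185 = 2.146
R = exp(-2.146)
R = 0.117

0.117


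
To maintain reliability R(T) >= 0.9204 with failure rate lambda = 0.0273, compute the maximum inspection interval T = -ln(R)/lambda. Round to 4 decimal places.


R_target = 0.9204
lambda = 0.0273
-ln(0.9204) = 0.0829
T = 0.0829 / 0.0273
T = 3.0383

3.0383


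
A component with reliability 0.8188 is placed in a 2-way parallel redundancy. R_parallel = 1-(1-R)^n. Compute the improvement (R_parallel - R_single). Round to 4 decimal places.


R_single = 0.8188, n = 2
1 - R_single = 0.1812
(1 - R_single)^n = 0.1812^2 = 0.0328
R_parallel = 1 - 0.0328 = 0.9672
Improvement = 0.9672 - 0.8188
Improvement = 0.1484

0.1484


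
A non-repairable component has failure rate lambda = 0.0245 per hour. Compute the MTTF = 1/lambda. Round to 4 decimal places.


lambda = 0.0245
MTTF = 1 / 0.0245
MTTF = 40.8163

40.8163


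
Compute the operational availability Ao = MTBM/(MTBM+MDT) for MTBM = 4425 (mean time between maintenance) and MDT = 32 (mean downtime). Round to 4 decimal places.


MTBM = 4425
MDT = 32
MTBM + MDT = 4457
Ao = 4425 / 4457
Ao = 0.9928

0.9928


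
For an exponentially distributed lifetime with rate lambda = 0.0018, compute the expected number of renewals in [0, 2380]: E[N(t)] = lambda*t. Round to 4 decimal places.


lambda = 0.0018
t = 2380
E[N(t)] = lambda * t
E[N(t)] = 0.0018 * 2380
E[N(t)] = 4.284

4.284


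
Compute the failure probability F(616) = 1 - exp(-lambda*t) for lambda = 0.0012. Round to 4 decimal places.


lambda = 0.0012, t = 616
lambda * t = 0.7392
exp(-0.7392) = 0.4775
F(t) = 1 - 0.4775
F(t) = 0.5225

0.5225


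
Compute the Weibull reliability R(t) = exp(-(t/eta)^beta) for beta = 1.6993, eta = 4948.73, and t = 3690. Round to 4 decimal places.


beta = 1.6993, eta = 4948.73, t = 3690
t/eta = 3690 / 4948.73 = 0.7456
(t/eta)^beta = 0.7456^1.6993 = 0.6073
R(t) = exp(-0.6073)
R(t) = 0.5448

0.5448


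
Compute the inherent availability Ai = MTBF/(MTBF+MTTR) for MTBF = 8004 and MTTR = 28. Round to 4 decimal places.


MTBF = 8004
MTTR = 28
MTBF + MTTR = 8032
Ai = 8004 / 8032
Ai = 0.9965

0.9965


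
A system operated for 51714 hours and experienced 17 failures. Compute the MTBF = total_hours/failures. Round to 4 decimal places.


total_hours = 51714
failures = 17
MTBF = 51714 / 17
MTBF = 3042.0

3042.0


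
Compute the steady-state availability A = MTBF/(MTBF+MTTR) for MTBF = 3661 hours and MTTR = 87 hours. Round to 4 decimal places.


MTBF = 3661
MTTR = 87
MTBF + MTTR = 3748
A = 3661 / 3748
A = 0.9768

0.9768


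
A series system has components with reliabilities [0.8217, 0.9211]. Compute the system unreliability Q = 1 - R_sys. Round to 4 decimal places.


Components: [0.8217, 0.9211]
After component 1: product = 0.8217
After component 2: product = 0.7569
R_sys = 0.7569
Q = 1 - 0.7569 = 0.2431

0.2431


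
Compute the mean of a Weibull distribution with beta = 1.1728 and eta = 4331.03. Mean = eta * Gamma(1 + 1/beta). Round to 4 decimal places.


beta = 1.1728, eta = 4331.03
1/beta = 0.8527
1 + 1/beta = 1.8527
Gamma(1.8527) = 0.9464
Mean = 4331.03 * 0.9464
Mean = 4098.9817

4098.9817


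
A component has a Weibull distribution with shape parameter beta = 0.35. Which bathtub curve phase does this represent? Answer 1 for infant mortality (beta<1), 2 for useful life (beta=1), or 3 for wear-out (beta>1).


beta = 0.35
Compare beta to 1:
beta < 1 => infant mortality (phase 1)
beta = 1 => useful life (phase 2)
beta > 1 => wear-out (phase 3)
Since beta = 0.35, this is infant mortality (decreasing failure rate)
Phase = 1

1


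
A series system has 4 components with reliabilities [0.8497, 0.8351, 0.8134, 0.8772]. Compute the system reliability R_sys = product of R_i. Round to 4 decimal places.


Components: [0.8497, 0.8351, 0.8134, 0.8772]
After component 1 (R=0.8497): product = 0.8497
After component 2 (R=0.8351): product = 0.7096
After component 3 (R=0.8134): product = 0.5772
After component 4 (R=0.8772): product = 0.5063
R_sys = 0.5063

0.5063


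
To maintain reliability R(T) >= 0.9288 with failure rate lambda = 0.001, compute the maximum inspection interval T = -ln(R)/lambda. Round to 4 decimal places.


R_target = 0.9288
lambda = 0.001
-ln(0.9288) = 0.0739
T = 0.0739 / 0.001
T = 73.8618

73.8618


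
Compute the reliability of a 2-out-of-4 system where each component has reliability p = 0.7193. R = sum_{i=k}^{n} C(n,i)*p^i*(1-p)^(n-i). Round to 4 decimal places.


k = 2, n = 4, p = 0.7193
i=2: C(4,2)=6 * 0.7193^2 * 0.2807^2 = 0.2446
i=3: C(4,3)=4 * 0.7193^3 * 0.2807^1 = 0.4179
i=4: C(4,4)=1 * 0.7193^4 * 0.2807^0 = 0.2677
R = sum of terms = 0.9302

0.9302


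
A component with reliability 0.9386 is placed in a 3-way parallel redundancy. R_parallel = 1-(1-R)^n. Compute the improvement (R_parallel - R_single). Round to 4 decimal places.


R_single = 0.9386, n = 3
1 - R_single = 0.0614
(1 - R_single)^n = 0.0614^3 = 0.0002
R_parallel = 1 - 0.0002 = 0.9998
Improvement = 0.9998 - 0.9386
Improvement = 0.0612

0.0612


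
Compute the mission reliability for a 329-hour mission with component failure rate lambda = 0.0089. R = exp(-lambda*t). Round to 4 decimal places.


lambda = 0.0089
mission_time = 329
lambda * t = 0.0089 * 329 = 2.9281
R = exp(-2.9281)
R = 0.0535

0.0535


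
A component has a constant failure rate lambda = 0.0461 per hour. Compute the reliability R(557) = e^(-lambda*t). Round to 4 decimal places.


lambda = 0.0461
t = 557
lambda * t = 25.6777
R(t) = e^(-25.6777)
R(t) = 0.0

0.0


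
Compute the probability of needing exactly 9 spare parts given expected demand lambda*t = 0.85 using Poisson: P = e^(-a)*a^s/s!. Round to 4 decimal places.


a = 0.85, s = 9
e^(-a) = e^(-0.85) = 0.4274
a^s = 0.85^9 = 0.2316
s! = 362880
P = 0.4274 * 0.2316 / 362880
P = 0.0

0.0


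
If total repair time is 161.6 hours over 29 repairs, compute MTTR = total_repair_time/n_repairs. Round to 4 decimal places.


total_repair_time = 161.6
n_repairs = 29
MTTR = 161.6 / 29
MTTR = 5.5724

5.5724


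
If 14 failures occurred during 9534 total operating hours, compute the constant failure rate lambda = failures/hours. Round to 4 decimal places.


failures = 14
total_hours = 9534
lambda = 14 / 9534
lambda = 0.0015

0.0015


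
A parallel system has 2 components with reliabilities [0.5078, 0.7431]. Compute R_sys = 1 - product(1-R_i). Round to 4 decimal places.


Components: [0.5078, 0.7431]
(1 - 0.5078) = 0.4922, running product = 0.4922
(1 - 0.7431) = 0.2569, running product = 0.1264
Product of (1-R_i) = 0.1264
R_sys = 1 - 0.1264 = 0.8736

0.8736


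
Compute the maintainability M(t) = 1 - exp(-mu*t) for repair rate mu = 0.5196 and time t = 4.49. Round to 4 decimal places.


mu = 0.5196, t = 4.49
mu * t = 0.5196 * 4.49 = 2.333
exp(-2.333) = 0.097
M(t) = 1 - 0.097
M(t) = 0.903

0.903


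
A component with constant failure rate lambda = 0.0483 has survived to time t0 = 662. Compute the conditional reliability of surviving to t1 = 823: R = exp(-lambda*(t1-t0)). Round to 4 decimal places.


lambda = 0.0483
t0 = 662, t1 = 823
t1 - t0 = 161
lambda * (t1-t0) = 0.0483 * 161 = 7.7763
R = exp(-7.7763)
R = 0.0004

0.0004


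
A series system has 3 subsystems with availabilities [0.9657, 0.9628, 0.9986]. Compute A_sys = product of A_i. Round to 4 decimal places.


Subsystems: [0.9657, 0.9628, 0.9986]
After subsystem 1 (A=0.9657): product = 0.9657
After subsystem 2 (A=0.9628): product = 0.9298
After subsystem 3 (A=0.9986): product = 0.9285
A_sys = 0.9285

0.9285


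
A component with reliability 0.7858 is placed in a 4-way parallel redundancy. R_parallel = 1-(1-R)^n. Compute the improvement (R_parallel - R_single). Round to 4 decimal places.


R_single = 0.7858, n = 4
1 - R_single = 0.2142
(1 - R_single)^n = 0.2142^4 = 0.0021
R_parallel = 1 - 0.0021 = 0.9979
Improvement = 0.9979 - 0.7858
Improvement = 0.2121

0.2121


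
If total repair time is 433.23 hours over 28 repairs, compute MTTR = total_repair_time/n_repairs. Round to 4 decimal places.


total_repair_time = 433.23
n_repairs = 28
MTTR = 433.23 / 28
MTTR = 15.4725

15.4725


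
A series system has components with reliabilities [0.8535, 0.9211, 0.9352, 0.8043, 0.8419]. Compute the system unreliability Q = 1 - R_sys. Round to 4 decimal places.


Components: [0.8535, 0.9211, 0.9352, 0.8043, 0.8419]
After component 1: product = 0.8535
After component 2: product = 0.7862
After component 3: product = 0.7352
After component 4: product = 0.5913
After component 5: product = 0.4978
R_sys = 0.4978
Q = 1 - 0.4978 = 0.5022

0.5022


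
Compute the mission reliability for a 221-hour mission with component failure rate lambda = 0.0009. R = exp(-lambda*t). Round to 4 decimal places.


lambda = 0.0009
mission_time = 221
lambda * t = 0.0009 * 221 = 0.1989
R = exp(-0.1989)
R = 0.8196

0.8196


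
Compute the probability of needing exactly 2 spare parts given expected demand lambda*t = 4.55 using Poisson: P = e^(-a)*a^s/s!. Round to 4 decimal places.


a = 4.55, s = 2
e^(-a) = e^(-4.55) = 0.0106
a^s = 4.55^2 = 20.7025
s! = 2
P = 0.0106 * 20.7025 / 2
P = 0.1094

0.1094


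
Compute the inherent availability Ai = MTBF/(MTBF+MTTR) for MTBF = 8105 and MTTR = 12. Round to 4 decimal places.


MTBF = 8105
MTTR = 12
MTBF + MTTR = 8117
Ai = 8105 / 8117
Ai = 0.9985

0.9985


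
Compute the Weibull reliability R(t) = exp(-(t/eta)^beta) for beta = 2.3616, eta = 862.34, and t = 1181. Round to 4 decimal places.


beta = 2.3616, eta = 862.34, t = 1181
t/eta = 1181 / 862.34 = 1.3695
(t/eta)^beta = 1.3695^2.3616 = 2.1015
R(t) = exp(-2.1015)
R(t) = 0.1223

0.1223


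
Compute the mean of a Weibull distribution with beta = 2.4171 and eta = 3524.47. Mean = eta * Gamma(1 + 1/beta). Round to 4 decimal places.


beta = 2.4171, eta = 3524.47
1/beta = 0.4137
1 + 1/beta = 1.4137
Gamma(1.4137) = 0.8866
Mean = 3524.47 * 0.8866
Mean = 3124.8025

3124.8025


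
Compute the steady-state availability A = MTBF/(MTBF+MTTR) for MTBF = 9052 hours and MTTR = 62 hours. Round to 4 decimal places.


MTBF = 9052
MTTR = 62
MTBF + MTTR = 9114
A = 9052 / 9114
A = 0.9932

0.9932


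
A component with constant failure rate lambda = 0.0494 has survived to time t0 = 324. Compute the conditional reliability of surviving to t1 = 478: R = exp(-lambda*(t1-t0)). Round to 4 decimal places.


lambda = 0.0494
t0 = 324, t1 = 478
t1 - t0 = 154
lambda * (t1-t0) = 0.0494 * 154 = 7.6076
R = exp(-7.6076)
R = 0.0005

0.0005


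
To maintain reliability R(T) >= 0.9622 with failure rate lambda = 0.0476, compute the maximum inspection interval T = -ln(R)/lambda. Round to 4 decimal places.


R_target = 0.9622
lambda = 0.0476
-ln(0.9622) = 0.0385
T = 0.0385 / 0.0476
T = 0.8095

0.8095


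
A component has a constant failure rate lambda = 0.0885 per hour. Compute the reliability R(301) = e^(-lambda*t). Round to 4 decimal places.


lambda = 0.0885
t = 301
lambda * t = 26.6385
R(t) = e^(-26.6385)
R(t) = 0.0

0.0


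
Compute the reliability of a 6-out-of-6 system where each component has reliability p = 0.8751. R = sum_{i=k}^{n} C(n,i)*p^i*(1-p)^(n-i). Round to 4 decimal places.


k = 6, n = 6, p = 0.8751
i=6: C(6,6)=1 * 0.8751^6 * 0.1249^0 = 0.4491
R = sum of terms = 0.4491

0.4491


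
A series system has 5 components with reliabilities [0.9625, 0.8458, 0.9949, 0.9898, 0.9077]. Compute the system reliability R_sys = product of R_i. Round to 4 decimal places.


Components: [0.9625, 0.8458, 0.9949, 0.9898, 0.9077]
After component 1 (R=0.9625): product = 0.9625
After component 2 (R=0.8458): product = 0.8141
After component 3 (R=0.9949): product = 0.8099
After component 4 (R=0.9898): product = 0.8017
After component 5 (R=0.9077): product = 0.7277
R_sys = 0.7277

0.7277


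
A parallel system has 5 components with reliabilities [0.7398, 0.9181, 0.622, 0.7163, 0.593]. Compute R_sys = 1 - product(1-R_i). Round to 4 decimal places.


Components: [0.7398, 0.9181, 0.622, 0.7163, 0.593]
(1 - 0.7398) = 0.2602, running product = 0.2602
(1 - 0.9181) = 0.0819, running product = 0.0213
(1 - 0.622) = 0.378, running product = 0.0081
(1 - 0.7163) = 0.2837, running product = 0.0023
(1 - 0.593) = 0.407, running product = 0.0009
Product of (1-R_i) = 0.0009
R_sys = 1 - 0.0009 = 0.9991

0.9991


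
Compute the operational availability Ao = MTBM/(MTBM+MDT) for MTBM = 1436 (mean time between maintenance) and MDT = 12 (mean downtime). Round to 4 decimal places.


MTBM = 1436
MDT = 12
MTBM + MDT = 1448
Ao = 1436 / 1448
Ao = 0.9917

0.9917


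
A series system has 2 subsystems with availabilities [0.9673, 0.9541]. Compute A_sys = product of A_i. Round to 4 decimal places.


Subsystems: [0.9673, 0.9541]
After subsystem 1 (A=0.9673): product = 0.9673
After subsystem 2 (A=0.9541): product = 0.9229
A_sys = 0.9229

0.9229


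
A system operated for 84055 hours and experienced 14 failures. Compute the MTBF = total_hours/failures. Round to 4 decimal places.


total_hours = 84055
failures = 14
MTBF = 84055 / 14
MTBF = 6003.9286

6003.9286


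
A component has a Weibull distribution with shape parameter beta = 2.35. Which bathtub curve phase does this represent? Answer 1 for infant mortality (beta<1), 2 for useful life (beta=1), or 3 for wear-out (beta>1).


beta = 2.35
Compare beta to 1:
beta < 1 => infant mortality (phase 1)
beta = 1 => useful life (phase 2)
beta > 1 => wear-out (phase 3)
Since beta = 2.35, this is wear-out (increasing failure rate)
Phase = 3

3


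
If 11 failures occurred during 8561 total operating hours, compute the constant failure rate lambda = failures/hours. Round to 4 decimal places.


failures = 11
total_hours = 8561
lambda = 11 / 8561
lambda = 0.0013

0.0013


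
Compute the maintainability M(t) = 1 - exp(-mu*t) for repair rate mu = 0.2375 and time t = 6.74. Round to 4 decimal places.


mu = 0.2375, t = 6.74
mu * t = 0.2375 * 6.74 = 1.6007
exp(-1.6007) = 0.2017
M(t) = 1 - 0.2017
M(t) = 0.7983

0.7983


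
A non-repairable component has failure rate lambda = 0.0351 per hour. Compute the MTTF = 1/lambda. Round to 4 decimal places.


lambda = 0.0351
MTTF = 1 / 0.0351
MTTF = 28.49

28.49


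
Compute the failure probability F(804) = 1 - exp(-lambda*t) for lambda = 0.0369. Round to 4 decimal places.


lambda = 0.0369, t = 804
lambda * t = 29.6676
exp(-29.6676) = 0.0
F(t) = 1 - 0.0
F(t) = 1.0

1.0


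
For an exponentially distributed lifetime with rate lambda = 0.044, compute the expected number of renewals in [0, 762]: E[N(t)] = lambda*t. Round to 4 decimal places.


lambda = 0.044
t = 762
E[N(t)] = lambda * t
E[N(t)] = 0.044 * 762
E[N(t)] = 33.528

33.528


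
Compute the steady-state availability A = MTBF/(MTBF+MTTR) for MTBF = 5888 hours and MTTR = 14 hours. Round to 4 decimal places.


MTBF = 5888
MTTR = 14
MTBF + MTTR = 5902
A = 5888 / 5902
A = 0.9976

0.9976


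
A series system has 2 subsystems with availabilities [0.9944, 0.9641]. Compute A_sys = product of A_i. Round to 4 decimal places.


Subsystems: [0.9944, 0.9641]
After subsystem 1 (A=0.9944): product = 0.9944
After subsystem 2 (A=0.9641): product = 0.9587
A_sys = 0.9587

0.9587


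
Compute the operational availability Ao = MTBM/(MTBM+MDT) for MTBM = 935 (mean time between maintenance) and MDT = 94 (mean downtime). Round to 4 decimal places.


MTBM = 935
MDT = 94
MTBM + MDT = 1029
Ao = 935 / 1029
Ao = 0.9086

0.9086


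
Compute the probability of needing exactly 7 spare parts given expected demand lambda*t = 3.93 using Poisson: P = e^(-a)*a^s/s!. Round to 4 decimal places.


a = 3.93, s = 7
e^(-a) = e^(-3.93) = 0.0196
a^s = 3.93^7 = 14479.3095
s! = 5040
P = 0.0196 * 14479.3095 / 5040
P = 0.0564

0.0564


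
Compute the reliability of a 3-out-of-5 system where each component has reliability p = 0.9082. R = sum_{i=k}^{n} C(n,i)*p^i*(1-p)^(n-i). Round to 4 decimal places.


k = 3, n = 5, p = 0.9082
i=3: C(5,3)=10 * 0.9082^3 * 0.0918^2 = 0.0631
i=4: C(5,4)=5 * 0.9082^4 * 0.0918^1 = 0.3123
i=5: C(5,5)=1 * 0.9082^5 * 0.0918^0 = 0.6179
R = sum of terms = 0.9933

0.9933


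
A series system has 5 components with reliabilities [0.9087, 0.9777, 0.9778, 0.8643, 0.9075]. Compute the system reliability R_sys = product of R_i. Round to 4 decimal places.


Components: [0.9087, 0.9777, 0.9778, 0.8643, 0.9075]
After component 1 (R=0.9087): product = 0.9087
After component 2 (R=0.9777): product = 0.8884
After component 3 (R=0.9778): product = 0.8687
After component 4 (R=0.8643): product = 0.7508
After component 5 (R=0.9075): product = 0.6814
R_sys = 0.6814

0.6814


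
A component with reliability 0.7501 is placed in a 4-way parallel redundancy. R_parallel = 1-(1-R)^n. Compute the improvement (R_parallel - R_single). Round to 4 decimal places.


R_single = 0.7501, n = 4
1 - R_single = 0.2499
(1 - R_single)^n = 0.2499^4 = 0.0039
R_parallel = 1 - 0.0039 = 0.9961
Improvement = 0.9961 - 0.7501
Improvement = 0.246

0.246


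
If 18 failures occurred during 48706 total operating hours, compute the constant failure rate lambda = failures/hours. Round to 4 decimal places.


failures = 18
total_hours = 48706
lambda = 18 / 48706
lambda = 0.0004

0.0004


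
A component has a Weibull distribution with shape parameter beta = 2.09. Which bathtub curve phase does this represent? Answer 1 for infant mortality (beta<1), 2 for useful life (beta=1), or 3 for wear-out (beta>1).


beta = 2.09
Compare beta to 1:
beta < 1 => infant mortality (phase 1)
beta = 1 => useful life (phase 2)
beta > 1 => wear-out (phase 3)
Since beta = 2.09, this is wear-out (increasing failure rate)
Phase = 3

3


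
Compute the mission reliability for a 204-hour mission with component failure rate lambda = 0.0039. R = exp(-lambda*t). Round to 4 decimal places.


lambda = 0.0039
mission_time = 204
lambda * t = 0.0039 * 204 = 0.7956
R = exp(-0.7956)
R = 0.4513

0.4513


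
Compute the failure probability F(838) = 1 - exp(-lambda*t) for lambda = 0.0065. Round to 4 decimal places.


lambda = 0.0065, t = 838
lambda * t = 5.447
exp(-5.447) = 0.0043
F(t) = 1 - 0.0043
F(t) = 0.9957

0.9957


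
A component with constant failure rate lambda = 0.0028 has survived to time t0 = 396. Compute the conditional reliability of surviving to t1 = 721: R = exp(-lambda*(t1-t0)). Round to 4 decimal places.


lambda = 0.0028
t0 = 396, t1 = 721
t1 - t0 = 325
lambda * (t1-t0) = 0.0028 * 325 = 0.91
R = exp(-0.91)
R = 0.4025

0.4025


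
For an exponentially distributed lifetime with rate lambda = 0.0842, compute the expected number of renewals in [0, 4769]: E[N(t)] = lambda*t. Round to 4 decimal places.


lambda = 0.0842
t = 4769
E[N(t)] = lambda * t
E[N(t)] = 0.0842 * 4769
E[N(t)] = 401.5498

401.5498


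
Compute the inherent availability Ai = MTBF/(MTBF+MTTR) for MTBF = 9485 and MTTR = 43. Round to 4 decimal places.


MTBF = 9485
MTTR = 43
MTBF + MTTR = 9528
Ai = 9485 / 9528
Ai = 0.9955

0.9955


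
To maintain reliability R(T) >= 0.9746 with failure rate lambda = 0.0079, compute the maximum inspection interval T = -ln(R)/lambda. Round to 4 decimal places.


R_target = 0.9746
lambda = 0.0079
-ln(0.9746) = 0.0257
T = 0.0257 / 0.0079
T = 3.2567

3.2567


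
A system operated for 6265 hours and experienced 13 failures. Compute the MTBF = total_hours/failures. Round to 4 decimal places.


total_hours = 6265
failures = 13
MTBF = 6265 / 13
MTBF = 481.9231

481.9231


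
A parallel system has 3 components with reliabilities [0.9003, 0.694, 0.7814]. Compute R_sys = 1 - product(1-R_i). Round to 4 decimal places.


Components: [0.9003, 0.694, 0.7814]
(1 - 0.9003) = 0.0997, running product = 0.0997
(1 - 0.694) = 0.306, running product = 0.0305
(1 - 0.7814) = 0.2186, running product = 0.0067
Product of (1-R_i) = 0.0067
R_sys = 1 - 0.0067 = 0.9933

0.9933


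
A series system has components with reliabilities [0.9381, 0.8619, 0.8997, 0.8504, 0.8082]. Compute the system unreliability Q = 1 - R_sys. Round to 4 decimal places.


Components: [0.9381, 0.8619, 0.8997, 0.8504, 0.8082]
After component 1: product = 0.9381
After component 2: product = 0.8085
After component 3: product = 0.7275
After component 4: product = 0.6186
After component 5: product = 0.5
R_sys = 0.5
Q = 1 - 0.5 = 0.5

0.5


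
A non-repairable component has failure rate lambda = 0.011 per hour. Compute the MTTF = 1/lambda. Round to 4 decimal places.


lambda = 0.011
MTTF = 1 / 0.011
MTTF = 90.9091

90.9091


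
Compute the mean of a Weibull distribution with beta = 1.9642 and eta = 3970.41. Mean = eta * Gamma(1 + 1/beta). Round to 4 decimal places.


beta = 1.9642, eta = 3970.41
1/beta = 0.5091
1 + 1/beta = 1.5091
Gamma(1.5091) = 0.8866
Mean = 3970.41 * 0.8866
Mean = 3519.9908

3519.9908


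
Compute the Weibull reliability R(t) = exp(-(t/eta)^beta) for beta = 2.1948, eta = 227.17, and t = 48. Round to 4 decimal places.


beta = 2.1948, eta = 227.17, t = 48
t/eta = 48 / 227.17 = 0.2113
(t/eta)^beta = 0.2113^2.1948 = 0.033
R(t) = exp(-0.033)
R(t) = 0.9676

0.9676


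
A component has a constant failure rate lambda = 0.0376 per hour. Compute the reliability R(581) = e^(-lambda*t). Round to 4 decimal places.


lambda = 0.0376
t = 581
lambda * t = 21.8456
R(t) = e^(-21.8456)
R(t) = 0.0

0.0


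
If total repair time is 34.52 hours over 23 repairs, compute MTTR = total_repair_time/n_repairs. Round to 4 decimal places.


total_repair_time = 34.52
n_repairs = 23
MTTR = 34.52 / 23
MTTR = 1.5009

1.5009


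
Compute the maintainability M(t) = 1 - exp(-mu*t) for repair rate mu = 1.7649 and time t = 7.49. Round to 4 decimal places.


mu = 1.7649, t = 7.49
mu * t = 1.7649 * 7.49 = 13.2191
exp(-13.2191) = 0.0
M(t) = 1 - 0.0
M(t) = 1.0

1.0


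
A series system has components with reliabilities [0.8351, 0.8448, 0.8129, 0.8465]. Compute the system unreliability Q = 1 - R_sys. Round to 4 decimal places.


Components: [0.8351, 0.8448, 0.8129, 0.8465]
After component 1: product = 0.8351
After component 2: product = 0.7055
After component 3: product = 0.5735
After component 4: product = 0.4855
R_sys = 0.4855
Q = 1 - 0.4855 = 0.5145

0.5145


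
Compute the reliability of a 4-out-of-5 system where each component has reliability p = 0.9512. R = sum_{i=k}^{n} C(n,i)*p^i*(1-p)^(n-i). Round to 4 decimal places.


k = 4, n = 5, p = 0.9512
i=4: C(5,4)=5 * 0.9512^4 * 0.0488^1 = 0.1997
i=5: C(5,5)=1 * 0.9512^5 * 0.0488^0 = 0.7787
R = sum of terms = 0.9784

0.9784


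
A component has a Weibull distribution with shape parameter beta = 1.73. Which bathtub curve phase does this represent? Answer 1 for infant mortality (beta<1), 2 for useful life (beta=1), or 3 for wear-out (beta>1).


beta = 1.73
Compare beta to 1:
beta < 1 => infant mortality (phase 1)
beta = 1 => useful life (phase 2)
beta > 1 => wear-out (phase 3)
Since beta = 1.73, this is wear-out (increasing failure rate)
Phase = 3

3


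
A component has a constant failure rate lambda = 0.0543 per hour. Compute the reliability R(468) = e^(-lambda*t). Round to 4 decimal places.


lambda = 0.0543
t = 468
lambda * t = 25.4124
R(t) = e^(-25.4124)
R(t) = 0.0

0.0


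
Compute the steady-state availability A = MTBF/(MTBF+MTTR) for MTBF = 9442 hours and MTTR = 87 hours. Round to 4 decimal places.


MTBF = 9442
MTTR = 87
MTBF + MTTR = 9529
A = 9442 / 9529
A = 0.9909

0.9909


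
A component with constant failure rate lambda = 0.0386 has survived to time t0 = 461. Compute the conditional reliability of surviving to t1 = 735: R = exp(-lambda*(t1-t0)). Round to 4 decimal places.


lambda = 0.0386
t0 = 461, t1 = 735
t1 - t0 = 274
lambda * (t1-t0) = 0.0386 * 274 = 10.5764
R = exp(-10.5764)
R = 0.0

0.0


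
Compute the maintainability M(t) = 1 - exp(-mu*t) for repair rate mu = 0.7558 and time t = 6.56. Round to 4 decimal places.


mu = 0.7558, t = 6.56
mu * t = 0.7558 * 6.56 = 4.958
exp(-4.958) = 0.007
M(t) = 1 - 0.007
M(t) = 0.993

0.993


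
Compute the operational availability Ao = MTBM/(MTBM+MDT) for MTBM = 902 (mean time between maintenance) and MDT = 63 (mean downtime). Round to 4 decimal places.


MTBM = 902
MDT = 63
MTBM + MDT = 965
Ao = 902 / 965
Ao = 0.9347

0.9347


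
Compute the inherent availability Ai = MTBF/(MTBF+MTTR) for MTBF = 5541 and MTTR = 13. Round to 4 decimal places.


MTBF = 5541
MTTR = 13
MTBF + MTTR = 5554
Ai = 5541 / 5554
Ai = 0.9977

0.9977


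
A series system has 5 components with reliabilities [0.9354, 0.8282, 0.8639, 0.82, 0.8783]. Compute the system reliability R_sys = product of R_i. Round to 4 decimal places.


Components: [0.9354, 0.8282, 0.8639, 0.82, 0.8783]
After component 1 (R=0.9354): product = 0.9354
After component 2 (R=0.8282): product = 0.7747
After component 3 (R=0.8639): product = 0.6693
After component 4 (R=0.82): product = 0.5488
After component 5 (R=0.8783): product = 0.482
R_sys = 0.482

0.482


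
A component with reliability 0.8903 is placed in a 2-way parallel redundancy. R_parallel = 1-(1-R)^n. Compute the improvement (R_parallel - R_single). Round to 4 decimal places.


R_single = 0.8903, n = 2
1 - R_single = 0.1097
(1 - R_single)^n = 0.1097^2 = 0.012
R_parallel = 1 - 0.012 = 0.988
Improvement = 0.988 - 0.8903
Improvement = 0.0977

0.0977


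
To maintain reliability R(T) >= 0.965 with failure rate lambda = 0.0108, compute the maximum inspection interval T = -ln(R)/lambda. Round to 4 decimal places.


R_target = 0.965
lambda = 0.0108
-ln(0.965) = 0.0356
T = 0.0356 / 0.0108
T = 3.2988

3.2988


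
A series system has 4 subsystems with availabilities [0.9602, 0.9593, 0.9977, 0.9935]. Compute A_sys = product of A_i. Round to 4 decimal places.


Subsystems: [0.9602, 0.9593, 0.9977, 0.9935]
After subsystem 1 (A=0.9602): product = 0.9602
After subsystem 2 (A=0.9593): product = 0.9211
After subsystem 3 (A=0.9977): product = 0.919
After subsystem 4 (A=0.9935): product = 0.913
A_sys = 0.913

0.913


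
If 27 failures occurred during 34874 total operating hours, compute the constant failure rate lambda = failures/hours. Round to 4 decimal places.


failures = 27
total_hours = 34874
lambda = 27 / 34874
lambda = 0.0008

0.0008


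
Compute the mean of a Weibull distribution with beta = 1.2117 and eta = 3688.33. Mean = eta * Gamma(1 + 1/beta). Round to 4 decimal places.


beta = 1.2117, eta = 3688.33
1/beta = 0.8253
1 + 1/beta = 1.8253
Gamma(1.8253) = 0.9383
Mean = 3688.33 * 0.9383
Mean = 3460.9068

3460.9068


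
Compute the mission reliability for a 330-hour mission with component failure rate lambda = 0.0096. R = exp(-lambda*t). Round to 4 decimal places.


lambda = 0.0096
mission_time = 330
lambda * t = 0.0096 * 330 = 3.168
R = exp(-3.168)
R = 0.0421

0.0421


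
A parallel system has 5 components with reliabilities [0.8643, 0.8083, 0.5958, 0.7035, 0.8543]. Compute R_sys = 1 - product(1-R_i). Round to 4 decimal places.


Components: [0.8643, 0.8083, 0.5958, 0.7035, 0.8543]
(1 - 0.8643) = 0.1357, running product = 0.1357
(1 - 0.8083) = 0.1917, running product = 0.026
(1 - 0.5958) = 0.4042, running product = 0.0105
(1 - 0.7035) = 0.2965, running product = 0.0031
(1 - 0.8543) = 0.1457, running product = 0.0005
Product of (1-R_i) = 0.0005
R_sys = 1 - 0.0005 = 0.9995

0.9995


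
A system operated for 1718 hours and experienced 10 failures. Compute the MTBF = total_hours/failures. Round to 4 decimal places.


total_hours = 1718
failures = 10
MTBF = 1718 / 10
MTBF = 171.8

171.8


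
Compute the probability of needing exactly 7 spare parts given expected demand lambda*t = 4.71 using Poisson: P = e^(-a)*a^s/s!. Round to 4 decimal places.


a = 4.71, s = 7
e^(-a) = e^(-4.71) = 0.009
a^s = 4.71^7 = 51421.6905
s! = 5040
P = 0.009 * 51421.6905 / 5040
P = 0.0919

0.0919


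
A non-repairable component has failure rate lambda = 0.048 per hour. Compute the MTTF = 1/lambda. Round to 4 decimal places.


lambda = 0.048
MTTF = 1 / 0.048
MTTF = 20.8333

20.8333


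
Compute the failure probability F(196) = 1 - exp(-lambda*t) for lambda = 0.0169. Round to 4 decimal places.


lambda = 0.0169, t = 196
lambda * t = 3.3124
exp(-3.3124) = 0.0364
F(t) = 1 - 0.0364
F(t) = 0.9636

0.9636


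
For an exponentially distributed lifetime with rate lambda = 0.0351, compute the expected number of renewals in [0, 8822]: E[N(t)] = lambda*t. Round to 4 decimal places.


lambda = 0.0351
t = 8822
E[N(t)] = lambda * t
E[N(t)] = 0.0351 * 8822
E[N(t)] = 309.6522

309.6522
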